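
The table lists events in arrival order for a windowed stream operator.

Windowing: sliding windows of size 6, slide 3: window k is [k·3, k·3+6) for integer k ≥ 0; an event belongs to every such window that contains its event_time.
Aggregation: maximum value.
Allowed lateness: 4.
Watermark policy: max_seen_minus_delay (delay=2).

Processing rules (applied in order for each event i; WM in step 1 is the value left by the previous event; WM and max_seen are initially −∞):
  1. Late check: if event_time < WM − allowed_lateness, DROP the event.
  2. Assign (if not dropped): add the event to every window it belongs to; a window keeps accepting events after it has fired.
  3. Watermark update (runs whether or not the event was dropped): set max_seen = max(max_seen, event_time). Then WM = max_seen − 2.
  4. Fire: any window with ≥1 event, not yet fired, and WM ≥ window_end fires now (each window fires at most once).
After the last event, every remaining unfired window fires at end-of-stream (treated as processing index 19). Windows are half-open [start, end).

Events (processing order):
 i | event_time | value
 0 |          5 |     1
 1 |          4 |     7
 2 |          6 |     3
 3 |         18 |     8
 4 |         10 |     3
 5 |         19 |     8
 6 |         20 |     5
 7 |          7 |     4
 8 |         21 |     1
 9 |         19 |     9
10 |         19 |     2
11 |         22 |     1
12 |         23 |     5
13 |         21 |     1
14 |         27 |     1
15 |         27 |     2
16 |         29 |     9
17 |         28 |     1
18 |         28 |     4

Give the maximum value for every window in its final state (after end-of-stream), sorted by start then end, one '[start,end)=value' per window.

i=0 t=5 v=1: → [3,9),[0,6); WM=3
i=1 t=4 v=7: → [3,9),[0,6); WM=3
i=2 t=6 v=3: → [6,12),[3,9); WM=4
i=3 t=18 v=8: → [18,24),[15,21); WM=16; [0,6) fires=7 [3,9) fires=7 [6,12) fires=3
i=4 t=10 v=3: DROP (t<16-4); WM=16
i=5 t=19 v=8: → [18,24),[15,21); WM=17
i=6 t=20 v=5: → [18,24),[15,21); WM=18
i=7 t=7 v=4: DROP (t<18-4); WM=18
i=8 t=21 v=1: → [21,27),[18,24); WM=19
i=9 t=19 v=9: → [18,24),[15,21); WM=19
i=10 t=19 v=2: → [18,24),[15,21); WM=19
i=11 t=22 v=1: → [21,27),[18,24); WM=20
i=12 t=23 v=5: → [21,27),[18,24); WM=21; [15,21) fires=9
i=13 t=21 v=1: → [21,27),[18,24); WM=21
i=14 t=27 v=1: → [27,33),[24,30); WM=25; [18,24) fires=9
i=15 t=27 v=2: → [27,33),[24,30); WM=25
i=16 t=29 v=9: → [27,33),[24,30); WM=27; [21,27) fires=5
i=17 t=28 v=1: → [27,33),[24,30); WM=27
i=18 t=28 v=4: → [27,33),[24,30); WM=27

[0,6)=7 [3,9)=7 [6,12)=3 [15,21)=9 [18,24)=9 [21,27)=5 [24,30)=9 [27,33)=9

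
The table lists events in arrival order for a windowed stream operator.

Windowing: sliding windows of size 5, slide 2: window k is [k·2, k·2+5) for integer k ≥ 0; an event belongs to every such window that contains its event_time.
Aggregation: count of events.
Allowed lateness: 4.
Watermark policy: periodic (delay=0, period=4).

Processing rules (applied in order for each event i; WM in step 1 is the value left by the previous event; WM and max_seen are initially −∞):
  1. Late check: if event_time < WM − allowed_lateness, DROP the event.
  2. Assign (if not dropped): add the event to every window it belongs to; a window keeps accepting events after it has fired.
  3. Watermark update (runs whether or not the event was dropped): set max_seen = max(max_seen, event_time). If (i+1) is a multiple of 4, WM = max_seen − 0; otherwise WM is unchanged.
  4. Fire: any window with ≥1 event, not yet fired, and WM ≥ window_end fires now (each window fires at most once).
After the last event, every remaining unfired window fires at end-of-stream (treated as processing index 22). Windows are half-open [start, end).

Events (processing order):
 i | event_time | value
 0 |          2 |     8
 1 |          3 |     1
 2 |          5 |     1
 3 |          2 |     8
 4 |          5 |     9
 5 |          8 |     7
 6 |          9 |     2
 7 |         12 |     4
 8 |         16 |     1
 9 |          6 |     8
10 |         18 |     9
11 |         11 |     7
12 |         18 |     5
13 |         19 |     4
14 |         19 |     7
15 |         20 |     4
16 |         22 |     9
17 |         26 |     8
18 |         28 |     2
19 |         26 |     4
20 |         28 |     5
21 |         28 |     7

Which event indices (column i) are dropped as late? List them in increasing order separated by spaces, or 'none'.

i=0 t=2 v=8: → [2,7),[0,5); WM=−∞
i=1 t=3 v=1: → [2,7),[0,5); WM=−∞
i=2 t=5 v=1: → [4,9),[2,7); WM=−∞
i=3 t=2 v=8: → [2,7),[0,5); WM=5; [0,5) fires=3
i=4 t=5 v=9: → [4,9),[2,7); WM=5
i=5 t=8 v=7: → [8,13),[6,11),[4,9); WM=5
i=6 t=9 v=2: → [8,13),[6,11); WM=5
i=7 t=12 v=4: → [12,17),[10,15),[8,13); WM=12; [2,7) fires=5 [4,9) fires=3 [6,11) fires=2
i=8 t=16 v=1: → [16,21),[14,19),[12,17); WM=12
i=9 t=6 v=8: DROP (t<12-4); WM=12
i=10 t=18 v=9: → [18,23),[16,21),[14,19); WM=12
i=11 t=11 v=7: → [10,15),[8,13); WM=18; [8,13) fires=4 [10,15) fires=2 [12,17) fires=2
i=12 t=18 v=5: → [18,23),[16,21),[14,19); WM=18
i=13 t=19 v=4: → [18,23),[16,21); WM=18
i=14 t=19 v=7: → [18,23),[16,21); WM=18
i=15 t=20 v=4: → [20,25),[18,23),[16,21); WM=20; [14,19) fires=3
i=16 t=22 v=9: → [22,27),[20,25),[18,23); WM=20
i=17 t=26 v=8: → [26,31),[24,29),[22,27); WM=20
i=18 t=28 v=2: → [28,33),[26,31),[24,29); WM=20
i=19 t=26 v=4: → [26,31),[24,29),[22,27); WM=28; [16,21) fires=6 [18,23) fires=6 [20,25) fires=2 [22,27) fires=3
i=20 t=28 v=5: → [28,33),[26,31),[24,29); WM=28
i=21 t=28 v=7: → [28,33),[26,31),[24,29); WM=28

9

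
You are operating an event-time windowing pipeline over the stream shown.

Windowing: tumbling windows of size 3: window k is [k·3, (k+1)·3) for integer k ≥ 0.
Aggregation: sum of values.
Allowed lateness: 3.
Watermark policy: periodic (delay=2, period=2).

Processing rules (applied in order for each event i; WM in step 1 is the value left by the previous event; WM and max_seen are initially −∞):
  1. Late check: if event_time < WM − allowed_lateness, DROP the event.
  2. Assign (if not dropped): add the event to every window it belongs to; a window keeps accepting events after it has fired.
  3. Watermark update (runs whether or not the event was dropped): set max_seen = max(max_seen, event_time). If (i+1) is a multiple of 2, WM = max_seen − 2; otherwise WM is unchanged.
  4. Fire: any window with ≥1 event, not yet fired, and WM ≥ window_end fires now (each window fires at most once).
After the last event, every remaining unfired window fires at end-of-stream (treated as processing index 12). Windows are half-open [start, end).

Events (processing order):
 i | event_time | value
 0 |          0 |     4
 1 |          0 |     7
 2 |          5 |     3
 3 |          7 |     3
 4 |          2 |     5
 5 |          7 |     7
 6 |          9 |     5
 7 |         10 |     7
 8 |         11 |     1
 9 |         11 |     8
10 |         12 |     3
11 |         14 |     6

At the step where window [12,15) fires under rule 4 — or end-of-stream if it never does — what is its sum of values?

i=0 t=0 v=4: → [0,3); WM=−∞
i=1 t=0 v=7: → [0,3); WM=-2
i=2 t=5 v=3: → [3,6); WM=-2
i=3 t=7 v=3: → [6,9); WM=5; [0,3) fires=11
i=4 t=2 v=5: → [0,3); WM=5
i=5 t=7 v=7: → [6,9); WM=5
i=6 t=9 v=5: → [9,12); WM=5
i=7 t=10 v=7: → [9,12); WM=8; [3,6) fires=3
i=8 t=11 v=1: → [9,12); WM=8
i=9 t=11 v=8: → [9,12); WM=9; [6,9) fires=10
i=10 t=12 v=3: → [12,15); WM=9
i=11 t=14 v=6: → [12,15); WM=12; [9,12) fires=21

9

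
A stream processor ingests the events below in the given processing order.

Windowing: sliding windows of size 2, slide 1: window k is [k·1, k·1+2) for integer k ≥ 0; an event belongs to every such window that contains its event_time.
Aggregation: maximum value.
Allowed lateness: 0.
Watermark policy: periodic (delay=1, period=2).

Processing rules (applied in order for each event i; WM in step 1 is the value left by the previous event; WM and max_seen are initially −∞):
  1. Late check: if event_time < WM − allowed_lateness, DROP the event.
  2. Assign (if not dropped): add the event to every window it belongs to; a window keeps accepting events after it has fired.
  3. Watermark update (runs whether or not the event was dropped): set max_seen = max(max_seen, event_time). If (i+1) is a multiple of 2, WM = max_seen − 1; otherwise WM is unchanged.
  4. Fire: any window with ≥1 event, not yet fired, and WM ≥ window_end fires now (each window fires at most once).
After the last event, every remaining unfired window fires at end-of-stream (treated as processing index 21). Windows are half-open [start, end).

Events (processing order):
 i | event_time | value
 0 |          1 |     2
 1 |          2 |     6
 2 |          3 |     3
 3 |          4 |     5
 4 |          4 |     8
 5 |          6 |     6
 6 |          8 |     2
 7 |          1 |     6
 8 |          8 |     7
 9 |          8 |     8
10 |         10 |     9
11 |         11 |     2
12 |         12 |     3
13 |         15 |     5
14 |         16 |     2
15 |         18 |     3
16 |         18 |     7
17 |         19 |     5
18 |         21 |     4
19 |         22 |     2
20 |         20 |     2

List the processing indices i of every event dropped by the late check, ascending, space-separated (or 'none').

i=0 t=1 v=2: → [1,3),[0,2); WM=−∞
i=1 t=2 v=6: → [2,4),[1,3); WM=1
i=2 t=3 v=3: → [3,5),[2,4); WM=1
i=3 t=4 v=5: → [4,6),[3,5); WM=3; [0,2) fires=2 [1,3) fires=6
i=4 t=4 v=8: → [4,6),[3,5); WM=3
i=5 t=6 v=6: → [6,8),[5,7); WM=5; [2,4) fires=6 [3,5) fires=8
i=6 t=8 v=2: → [8,10),[7,9); WM=5
i=7 t=1 v=6: DROP (t<5-0); WM=7; [4,6) fires=8 [5,7) fires=6
i=8 t=8 v=7: → [8,10),[7,9); WM=7
i=9 t=8 v=8: → [8,10),[7,9); WM=7
i=10 t=10 v=9: → [10,12),[9,11); WM=7
i=11 t=11 v=2: → [11,13),[10,12); WM=10; [6,8) fires=6 [7,9) fires=8 [8,10) fires=8
i=12 t=12 v=3: → [12,14),[11,13); WM=10
i=13 t=15 v=5: → [15,17),[14,16); WM=14; [9,11) fires=9 [10,12) fires=9 [11,13) fires=3 [12,14) fires=3
i=14 t=16 v=2: → [16,18),[15,17); WM=14
i=15 t=18 v=3: → [18,20),[17,19); WM=17; [14,16) fires=5 [15,17) fires=5
i=16 t=18 v=7: → [18,20),[17,19); WM=17
i=17 t=19 v=5: → [19,21),[18,20); WM=18; [16,18) fires=2
i=18 t=21 v=4: → [21,23),[20,22); WM=18
i=19 t=22 v=2: → [22,24),[21,23); WM=21; [17,19) fires=7 [18,20) fires=7 [19,21) fires=5
i=20 t=20 v=2: DROP (t<21-0); WM=21

7 20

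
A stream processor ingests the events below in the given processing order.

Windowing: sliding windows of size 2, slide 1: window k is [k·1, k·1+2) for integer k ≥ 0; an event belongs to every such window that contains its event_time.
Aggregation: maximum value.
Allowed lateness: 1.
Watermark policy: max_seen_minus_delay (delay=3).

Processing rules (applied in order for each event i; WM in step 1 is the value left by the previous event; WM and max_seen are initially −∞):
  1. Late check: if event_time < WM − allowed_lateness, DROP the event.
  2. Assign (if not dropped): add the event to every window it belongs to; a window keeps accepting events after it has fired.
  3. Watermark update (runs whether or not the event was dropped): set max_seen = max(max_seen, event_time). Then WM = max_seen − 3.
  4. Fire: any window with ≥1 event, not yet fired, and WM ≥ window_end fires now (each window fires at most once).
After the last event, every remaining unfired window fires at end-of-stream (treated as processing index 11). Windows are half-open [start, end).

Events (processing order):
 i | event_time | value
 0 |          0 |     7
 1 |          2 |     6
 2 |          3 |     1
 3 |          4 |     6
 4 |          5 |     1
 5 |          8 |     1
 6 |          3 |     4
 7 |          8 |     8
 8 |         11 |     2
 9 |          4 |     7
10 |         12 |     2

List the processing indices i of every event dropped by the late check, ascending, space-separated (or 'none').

6 9

i=0 t=0 v=7: → [0,2); WM=-3
i=1 t=2 v=6: → [2,4),[1,3); WM=-1
i=2 t=3 v=1: → [3,5),[2,4); WM=0
i=3 t=4 v=6: → [4,6),[3,5); WM=1
i=4 t=5 v=1: → [5,7),[4,6); WM=2; [0,2) fires=7
i=5 t=8 v=1: → [8,10),[7,9); WM=5; [1,3) fires=6 [2,4) fires=6 [3,5) fires=6
i=6 t=3 v=4: DROP (t<5-1); WM=5
i=7 t=8 v=8: → [8,10),[7,9); WM=5
i=8 t=11 v=2: → [11,13),[10,12); WM=8; [4,6) fires=6 [5,7) fires=1
i=9 t=4 v=7: DROP (t<8-1); WM=8
i=10 t=12 v=2: → [12,14),[11,13); WM=9; [7,9) fires=8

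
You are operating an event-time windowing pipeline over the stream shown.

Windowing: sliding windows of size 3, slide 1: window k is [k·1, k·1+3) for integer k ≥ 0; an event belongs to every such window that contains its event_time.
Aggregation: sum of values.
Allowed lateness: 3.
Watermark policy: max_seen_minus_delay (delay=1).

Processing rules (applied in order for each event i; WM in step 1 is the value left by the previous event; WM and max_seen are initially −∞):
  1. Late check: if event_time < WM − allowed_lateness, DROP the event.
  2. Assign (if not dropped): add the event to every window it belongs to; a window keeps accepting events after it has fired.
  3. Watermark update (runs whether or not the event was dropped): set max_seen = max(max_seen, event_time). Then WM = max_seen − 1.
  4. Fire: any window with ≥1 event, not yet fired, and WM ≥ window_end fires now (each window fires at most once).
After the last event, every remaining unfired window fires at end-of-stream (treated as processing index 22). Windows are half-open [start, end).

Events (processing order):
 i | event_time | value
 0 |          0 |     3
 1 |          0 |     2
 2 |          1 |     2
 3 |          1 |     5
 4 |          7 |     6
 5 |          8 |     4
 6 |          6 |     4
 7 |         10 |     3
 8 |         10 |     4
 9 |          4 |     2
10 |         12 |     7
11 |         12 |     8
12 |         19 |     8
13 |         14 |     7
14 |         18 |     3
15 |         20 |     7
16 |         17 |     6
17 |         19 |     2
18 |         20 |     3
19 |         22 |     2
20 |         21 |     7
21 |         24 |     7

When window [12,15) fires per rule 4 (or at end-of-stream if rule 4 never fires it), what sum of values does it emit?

15

i=0 t=0 v=3: → [0,3); WM=-1
i=1 t=0 v=2: → [0,3); WM=-1
i=2 t=1 v=2: → [1,4),[0,3); WM=0
i=3 t=1 v=5: → [1,4),[0,3); WM=0
i=4 t=7 v=6: → [7,10),[6,9),[5,8); WM=6; [0,3) fires=12 [1,4) fires=7
i=5 t=8 v=4: → [8,11),[7,10),[6,9); WM=7
i=6 t=6 v=4: → [6,9),[5,8),[4,7); WM=7; [4,7) fires=4
i=7 t=10 v=3: → [10,13),[9,12),[8,11); WM=9; [5,8) fires=10 [6,9) fires=14
i=8 t=10 v=4: → [10,13),[9,12),[8,11); WM=9
i=9 t=4 v=2: DROP (t<9-3); WM=9
i=10 t=12 v=7: → [12,15),[11,14),[10,13); WM=11; [7,10) fires=10 [8,11) fires=11
i=11 t=12 v=8: → [12,15),[11,14),[10,13); WM=11
i=12 t=19 v=8: → [19,22),[18,21),[17,20); WM=18; [9,12) fires=7 [10,13) fires=22 [11,14) fires=15 [12,15) fires=15
i=13 t=14 v=7: DROP (t<18-3); WM=18
i=14 t=18 v=3: → [18,21),[17,20),[16,19); WM=18
i=15 t=20 v=7: → [20,23),[19,22),[18,21); WM=19; [16,19) fires=3
i=16 t=17 v=6: → [17,20),[16,19),[15,18); WM=19; [15,18) fires=6
i=17 t=19 v=2: → [19,22),[18,21),[17,20); WM=19
i=18 t=20 v=3: → [20,23),[19,22),[18,21); WM=19
i=19 t=22 v=2: → [22,25),[21,24),[20,23); WM=21; [17,20) fires=19 [18,21) fires=23
i=20 t=21 v=7: → [21,24),[20,23),[19,22); WM=21
i=21 t=24 v=7: → [24,27),[23,26),[22,25); WM=23; [19,22) fires=27 [20,23) fires=19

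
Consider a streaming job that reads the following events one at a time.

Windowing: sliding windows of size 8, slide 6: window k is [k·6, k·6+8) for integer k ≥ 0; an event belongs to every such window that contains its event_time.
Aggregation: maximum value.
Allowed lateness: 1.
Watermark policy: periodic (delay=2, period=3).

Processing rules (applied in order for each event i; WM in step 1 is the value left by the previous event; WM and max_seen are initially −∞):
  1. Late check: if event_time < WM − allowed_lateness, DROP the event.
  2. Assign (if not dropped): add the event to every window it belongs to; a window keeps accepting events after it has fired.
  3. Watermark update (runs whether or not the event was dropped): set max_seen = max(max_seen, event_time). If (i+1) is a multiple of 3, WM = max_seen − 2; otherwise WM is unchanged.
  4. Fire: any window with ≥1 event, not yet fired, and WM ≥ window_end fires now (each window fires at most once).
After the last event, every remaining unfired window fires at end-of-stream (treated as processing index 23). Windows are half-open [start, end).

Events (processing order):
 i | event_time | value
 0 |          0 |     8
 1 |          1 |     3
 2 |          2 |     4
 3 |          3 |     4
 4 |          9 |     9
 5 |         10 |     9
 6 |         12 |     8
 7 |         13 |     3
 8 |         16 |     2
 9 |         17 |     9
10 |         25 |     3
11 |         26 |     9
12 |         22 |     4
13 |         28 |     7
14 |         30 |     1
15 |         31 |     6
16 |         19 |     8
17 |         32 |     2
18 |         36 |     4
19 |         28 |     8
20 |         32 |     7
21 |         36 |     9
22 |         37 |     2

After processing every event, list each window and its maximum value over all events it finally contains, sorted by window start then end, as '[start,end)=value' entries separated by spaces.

i=0 t=0 v=8: → [0,8); WM=−∞
i=1 t=1 v=3: → [0,8); WM=−∞
i=2 t=2 v=4: → [0,8); WM=0
i=3 t=3 v=4: → [0,8); WM=0
i=4 t=9 v=9: → [6,14); WM=0
i=5 t=10 v=9: → [6,14); WM=8; [0,8) fires=8
i=6 t=12 v=8: → [12,20),[6,14); WM=8
i=7 t=13 v=3: → [12,20),[6,14); WM=8
i=8 t=16 v=2: → [12,20); WM=14; [6,14) fires=9
i=9 t=17 v=9: → [12,20); WM=14
i=10 t=25 v=3: → [24,32),[18,26); WM=14
i=11 t=26 v=9: → [24,32); WM=24; [12,20) fires=9
i=12 t=22 v=4: DROP (t<24-1); WM=24
i=13 t=28 v=7: → [24,32); WM=24
i=14 t=30 v=1: → [30,38),[24,32); WM=28; [18,26) fires=3
i=15 t=31 v=6: → [30,38),[24,32); WM=28
i=16 t=19 v=8: DROP (t<28-1); WM=28
i=17 t=32 v=2: → [30,38); WM=30
i=18 t=36 v=4: → [36,44),[30,38); WM=30
i=19 t=28 v=8: DROP (t<30-1); WM=30
i=20 t=32 v=7: → [30,38); WM=34; [24,32) fires=9
i=21 t=36 v=9: → [36,44),[30,38); WM=34
i=22 t=37 v=2: → [36,44),[30,38); WM=34

[0,8)=8 [6,14)=9 [12,20)=9 [18,26)=3 [24,32)=9 [30,38)=9 [36,44)=9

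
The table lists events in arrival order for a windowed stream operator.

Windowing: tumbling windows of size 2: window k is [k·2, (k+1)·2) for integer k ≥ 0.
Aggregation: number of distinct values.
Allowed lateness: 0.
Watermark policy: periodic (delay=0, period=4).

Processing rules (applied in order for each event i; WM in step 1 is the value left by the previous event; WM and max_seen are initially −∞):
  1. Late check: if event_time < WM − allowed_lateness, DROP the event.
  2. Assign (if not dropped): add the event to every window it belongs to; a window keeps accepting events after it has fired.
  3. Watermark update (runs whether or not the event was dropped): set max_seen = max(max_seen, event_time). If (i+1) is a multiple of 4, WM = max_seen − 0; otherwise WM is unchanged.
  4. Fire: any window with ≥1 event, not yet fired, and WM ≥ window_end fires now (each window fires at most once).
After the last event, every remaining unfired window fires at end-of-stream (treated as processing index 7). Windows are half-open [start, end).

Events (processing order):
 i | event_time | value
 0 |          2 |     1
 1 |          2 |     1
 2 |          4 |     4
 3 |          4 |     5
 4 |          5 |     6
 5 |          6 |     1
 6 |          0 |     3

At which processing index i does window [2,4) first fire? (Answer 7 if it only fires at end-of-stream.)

3

i=0 t=2 v=1: → [2,4); WM=−∞
i=1 t=2 v=1: → [2,4); WM=−∞
i=2 t=4 v=4: → [4,6); WM=−∞
i=3 t=4 v=5: → [4,6); WM=4; [2,4) fires=1
i=4 t=5 v=6: → [4,6); WM=4
i=5 t=6 v=1: → [6,8); WM=4
i=6 t=0 v=3: DROP (t<4-0); WM=4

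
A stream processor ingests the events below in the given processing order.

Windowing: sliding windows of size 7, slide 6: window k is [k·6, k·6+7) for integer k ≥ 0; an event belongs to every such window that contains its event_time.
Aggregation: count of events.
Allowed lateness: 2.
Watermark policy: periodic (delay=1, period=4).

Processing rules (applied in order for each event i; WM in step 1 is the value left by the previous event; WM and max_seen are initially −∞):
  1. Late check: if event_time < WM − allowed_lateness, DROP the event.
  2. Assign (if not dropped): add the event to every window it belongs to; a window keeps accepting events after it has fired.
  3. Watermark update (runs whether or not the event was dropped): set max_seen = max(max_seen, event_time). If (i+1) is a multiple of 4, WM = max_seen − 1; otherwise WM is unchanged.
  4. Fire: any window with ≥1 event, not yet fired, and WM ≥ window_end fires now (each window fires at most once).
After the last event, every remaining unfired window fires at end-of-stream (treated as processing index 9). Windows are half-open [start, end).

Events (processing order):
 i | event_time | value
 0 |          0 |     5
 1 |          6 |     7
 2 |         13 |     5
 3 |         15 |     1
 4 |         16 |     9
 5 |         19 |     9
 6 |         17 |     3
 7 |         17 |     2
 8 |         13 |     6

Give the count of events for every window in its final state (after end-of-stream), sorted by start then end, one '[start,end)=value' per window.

[0,7)=2 [6,13)=1 [12,19)=5 [18,25)=1

i=0 t=0 v=5: → [0,7); WM=−∞
i=1 t=6 v=7: → [6,13),[0,7); WM=−∞
i=2 t=13 v=5: → [12,19); WM=−∞
i=3 t=15 v=1: → [12,19); WM=14; [0,7) fires=2 [6,13) fires=1
i=4 t=16 v=9: → [12,19); WM=14
i=5 t=19 v=9: → [18,25); WM=14
i=6 t=17 v=3: → [12,19); WM=14
i=7 t=17 v=2: → [12,19); WM=18
i=8 t=13 v=6: DROP (t<18-2); WM=18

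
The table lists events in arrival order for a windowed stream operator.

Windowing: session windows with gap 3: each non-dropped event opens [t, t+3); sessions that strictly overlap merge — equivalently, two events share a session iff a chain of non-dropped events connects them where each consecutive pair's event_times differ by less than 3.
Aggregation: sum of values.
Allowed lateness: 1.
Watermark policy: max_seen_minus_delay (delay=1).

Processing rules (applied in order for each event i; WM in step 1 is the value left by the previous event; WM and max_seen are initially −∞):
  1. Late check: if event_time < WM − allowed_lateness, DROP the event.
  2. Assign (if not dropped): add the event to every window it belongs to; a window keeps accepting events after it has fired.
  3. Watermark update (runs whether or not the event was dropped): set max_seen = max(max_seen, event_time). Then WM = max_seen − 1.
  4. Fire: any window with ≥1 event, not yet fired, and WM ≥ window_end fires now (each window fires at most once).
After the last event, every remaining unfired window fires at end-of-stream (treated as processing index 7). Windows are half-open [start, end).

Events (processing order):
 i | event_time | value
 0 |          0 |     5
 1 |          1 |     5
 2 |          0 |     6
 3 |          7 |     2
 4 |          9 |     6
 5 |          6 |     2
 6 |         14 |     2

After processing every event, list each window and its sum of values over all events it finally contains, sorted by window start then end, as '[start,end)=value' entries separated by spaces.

[0,4)=16 [7,12)=8 [14,17)=2

i=0 t=0 v=5: → [0,3); WM=-1
i=1 t=1 v=5: → [0,4); WM=0
i=2 t=0 v=6: → [0,4); WM=0
i=3 t=7 v=2: → [7,10); WM=6
i=4 t=9 v=6: → [7,12); WM=8
i=5 t=6 v=2: DROP (t<8-1); WM=8
i=6 t=14 v=2: → [14,17); WM=13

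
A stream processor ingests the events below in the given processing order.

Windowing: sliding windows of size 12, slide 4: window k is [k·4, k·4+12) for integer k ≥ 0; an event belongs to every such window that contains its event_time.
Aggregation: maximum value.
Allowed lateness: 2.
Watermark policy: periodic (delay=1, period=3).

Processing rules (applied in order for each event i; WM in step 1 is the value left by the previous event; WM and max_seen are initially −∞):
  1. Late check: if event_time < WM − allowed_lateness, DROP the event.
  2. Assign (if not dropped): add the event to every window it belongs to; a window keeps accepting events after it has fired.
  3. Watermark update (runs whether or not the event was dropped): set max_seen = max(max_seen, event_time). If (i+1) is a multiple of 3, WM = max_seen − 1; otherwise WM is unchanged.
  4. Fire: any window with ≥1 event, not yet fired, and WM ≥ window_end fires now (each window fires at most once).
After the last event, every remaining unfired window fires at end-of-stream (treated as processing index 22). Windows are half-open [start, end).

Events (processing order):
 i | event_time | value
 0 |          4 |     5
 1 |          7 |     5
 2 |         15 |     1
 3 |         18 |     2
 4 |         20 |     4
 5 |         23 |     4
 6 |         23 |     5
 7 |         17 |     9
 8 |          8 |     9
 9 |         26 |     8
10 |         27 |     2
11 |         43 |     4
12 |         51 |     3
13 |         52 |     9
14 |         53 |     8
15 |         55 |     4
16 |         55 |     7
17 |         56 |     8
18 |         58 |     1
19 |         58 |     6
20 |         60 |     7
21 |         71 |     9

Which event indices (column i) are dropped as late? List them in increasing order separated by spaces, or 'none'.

i=0 t=4 v=5: → [4,16),[0,12); WM=−∞
i=1 t=7 v=5: → [4,16),[0,12); WM=−∞
i=2 t=15 v=1: → [12,24),[8,20),[4,16); WM=14; [0,12) fires=5
i=3 t=18 v=2: → [16,28),[12,24),[8,20); WM=14
i=4 t=20 v=4: → [20,32),[16,28),[12,24); WM=14
i=5 t=23 v=4: → [20,32),[16,28),[12,24); WM=22; [4,16) fires=5 [8,20) fires=2
i=6 t=23 v=5: → [20,32),[16,28),[12,24); WM=22
i=7 t=17 v=9: DROP (t<22-2); WM=22
i=8 t=8 v=9: DROP (t<22-2); WM=22
i=9 t=26 v=8: → [24,36),[20,32),[16,28); WM=22
i=10 t=27 v=2: → [24,36),[20,32),[16,28); WM=22
i=11 t=43 v=4: → [40,52),[36,48),[32,44); WM=42; [12,24) fires=5 [16,28) fires=8 [20,32) fires=8 [24,36) fires=8
i=12 t=51 v=3: → [48,60),[44,56),[40,52); WM=42
i=13 t=52 v=9: → [52,64),[48,60),[44,56); WM=42
i=14 t=53 v=8: → [52,64),[48,60),[44,56); WM=52; [32,44) fires=4 [36,48) fires=4 [40,52) fires=4
i=15 t=55 v=4: → [52,64),[48,60),[44,56); WM=52
i=16 t=55 v=7: → [52,64),[48,60),[44,56); WM=52
i=17 t=56 v=8: → [56,68),[52,64),[48,60); WM=55
i=18 t=58 v=1: → [56,68),[52,64),[48,60); WM=55
i=19 t=58 v=6: → [56,68),[52,64),[48,60); WM=55
i=20 t=60 v=7: → [60,72),[56,68),[52,64); WM=59; [44,56) fires=9
i=21 t=71 v=9: → [68,80),[64,76),[60,72); WM=59

7 8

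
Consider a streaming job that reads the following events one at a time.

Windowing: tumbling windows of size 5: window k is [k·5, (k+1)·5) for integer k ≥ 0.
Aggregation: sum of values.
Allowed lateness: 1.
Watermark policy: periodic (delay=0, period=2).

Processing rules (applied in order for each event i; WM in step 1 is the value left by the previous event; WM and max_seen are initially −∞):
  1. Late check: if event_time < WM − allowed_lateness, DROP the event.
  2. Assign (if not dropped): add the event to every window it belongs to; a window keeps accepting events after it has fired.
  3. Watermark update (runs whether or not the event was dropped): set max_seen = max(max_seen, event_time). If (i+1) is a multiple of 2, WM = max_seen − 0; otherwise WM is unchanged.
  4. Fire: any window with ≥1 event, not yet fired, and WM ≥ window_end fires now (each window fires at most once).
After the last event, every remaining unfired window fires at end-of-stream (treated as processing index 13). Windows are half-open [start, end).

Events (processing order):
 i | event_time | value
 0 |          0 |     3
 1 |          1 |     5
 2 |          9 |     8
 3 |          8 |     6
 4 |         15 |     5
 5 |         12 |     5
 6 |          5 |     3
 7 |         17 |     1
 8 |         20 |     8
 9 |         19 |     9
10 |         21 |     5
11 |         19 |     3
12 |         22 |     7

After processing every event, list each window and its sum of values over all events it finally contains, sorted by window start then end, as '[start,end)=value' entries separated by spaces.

[0,5)=8 [5,10)=14 [10,15)=5 [15,20)=18 [20,25)=20

i=0 t=0 v=3: → [0,5); WM=−∞
i=1 t=1 v=5: → [0,5); WM=1
i=2 t=9 v=8: → [5,10); WM=1
i=3 t=8 v=6: → [5,10); WM=9; [0,5) fires=8
i=4 t=15 v=5: → [15,20); WM=9
i=5 t=12 v=5: → [10,15); WM=15; [5,10) fires=14 [10,15) fires=5
i=6 t=5 v=3: DROP (t<15-1); WM=15
i=7 t=17 v=1: → [15,20); WM=17
i=8 t=20 v=8: → [20,25); WM=17
i=9 t=19 v=9: → [15,20); WM=20; [15,20) fires=15
i=10 t=21 v=5: → [20,25); WM=20
i=11 t=19 v=3: → [15,20); WM=21
i=12 t=22 v=7: → [20,25); WM=21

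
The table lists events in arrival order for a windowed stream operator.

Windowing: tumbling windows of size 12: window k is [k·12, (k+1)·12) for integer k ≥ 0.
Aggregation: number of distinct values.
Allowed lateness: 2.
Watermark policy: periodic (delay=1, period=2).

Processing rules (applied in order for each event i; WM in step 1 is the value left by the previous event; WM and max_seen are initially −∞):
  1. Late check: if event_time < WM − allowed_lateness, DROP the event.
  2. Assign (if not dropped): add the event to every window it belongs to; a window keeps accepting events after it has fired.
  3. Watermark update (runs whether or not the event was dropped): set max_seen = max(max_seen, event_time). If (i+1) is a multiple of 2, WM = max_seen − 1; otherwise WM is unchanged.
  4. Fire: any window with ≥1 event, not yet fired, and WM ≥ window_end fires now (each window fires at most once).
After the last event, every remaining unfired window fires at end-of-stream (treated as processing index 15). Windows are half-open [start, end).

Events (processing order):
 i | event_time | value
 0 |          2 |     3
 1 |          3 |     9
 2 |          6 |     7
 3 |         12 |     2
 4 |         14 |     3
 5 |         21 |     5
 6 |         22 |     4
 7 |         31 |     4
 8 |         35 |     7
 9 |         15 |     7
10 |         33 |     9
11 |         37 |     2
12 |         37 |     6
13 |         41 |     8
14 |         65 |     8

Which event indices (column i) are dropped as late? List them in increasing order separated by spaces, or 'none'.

9

i=0 t=2 v=3: → [0,12); WM=−∞
i=1 t=3 v=9: → [0,12); WM=2
i=2 t=6 v=7: → [0,12); WM=2
i=3 t=12 v=2: → [12,24); WM=11
i=4 t=14 v=3: → [12,24); WM=11
i=5 t=21 v=5: → [12,24); WM=20; [0,12) fires=3
i=6 t=22 v=4: → [12,24); WM=20
i=7 t=31 v=4: → [24,36); WM=30; [12,24) fires=4
i=8 t=35 v=7: → [24,36); WM=30
i=9 t=15 v=7: DROP (t<30-2); WM=34
i=10 t=33 v=9: → [24,36); WM=34
i=11 t=37 v=2: → [36,48); WM=36; [24,36) fires=3
i=12 t=37 v=6: → [36,48); WM=36
i=13 t=41 v=8: → [36,48); WM=40
i=14 t=65 v=8: → [60,72); WM=40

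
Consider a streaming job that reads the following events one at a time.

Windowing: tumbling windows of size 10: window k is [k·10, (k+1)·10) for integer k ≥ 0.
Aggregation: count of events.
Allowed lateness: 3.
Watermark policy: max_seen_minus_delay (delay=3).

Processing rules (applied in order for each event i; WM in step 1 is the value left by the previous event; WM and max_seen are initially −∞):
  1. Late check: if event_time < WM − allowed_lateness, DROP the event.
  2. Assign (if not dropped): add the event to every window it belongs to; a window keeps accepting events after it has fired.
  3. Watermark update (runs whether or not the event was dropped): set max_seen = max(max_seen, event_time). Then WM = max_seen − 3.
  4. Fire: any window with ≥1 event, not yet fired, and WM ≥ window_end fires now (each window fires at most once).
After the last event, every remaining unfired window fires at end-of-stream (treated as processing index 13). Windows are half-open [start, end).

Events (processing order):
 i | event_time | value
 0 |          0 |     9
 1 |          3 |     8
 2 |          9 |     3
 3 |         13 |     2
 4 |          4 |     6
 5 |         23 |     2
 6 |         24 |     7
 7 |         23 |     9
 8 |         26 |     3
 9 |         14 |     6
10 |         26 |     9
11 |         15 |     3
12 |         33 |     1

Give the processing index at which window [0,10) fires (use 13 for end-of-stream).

i=0 t=0 v=9: → [0,10); WM=-3
i=1 t=3 v=8: → [0,10); WM=0
i=2 t=9 v=3: → [0,10); WM=6
i=3 t=13 v=2: → [10,20); WM=10; [0,10) fires=3
i=4 t=4 v=6: DROP (t<10-3); WM=10
i=5 t=23 v=2: → [20,30); WM=20; [10,20) fires=1
i=6 t=24 v=7: → [20,30); WM=21
i=7 t=23 v=9: → [20,30); WM=21
i=8 t=26 v=3: → [20,30); WM=23
i=9 t=14 v=6: DROP (t<23-3); WM=23
i=10 t=26 v=9: → [20,30); WM=23
i=11 t=15 v=3: DROP (t<23-3); WM=23
i=12 t=33 v=1: → [30,40); WM=30; [20,30) fires=5

3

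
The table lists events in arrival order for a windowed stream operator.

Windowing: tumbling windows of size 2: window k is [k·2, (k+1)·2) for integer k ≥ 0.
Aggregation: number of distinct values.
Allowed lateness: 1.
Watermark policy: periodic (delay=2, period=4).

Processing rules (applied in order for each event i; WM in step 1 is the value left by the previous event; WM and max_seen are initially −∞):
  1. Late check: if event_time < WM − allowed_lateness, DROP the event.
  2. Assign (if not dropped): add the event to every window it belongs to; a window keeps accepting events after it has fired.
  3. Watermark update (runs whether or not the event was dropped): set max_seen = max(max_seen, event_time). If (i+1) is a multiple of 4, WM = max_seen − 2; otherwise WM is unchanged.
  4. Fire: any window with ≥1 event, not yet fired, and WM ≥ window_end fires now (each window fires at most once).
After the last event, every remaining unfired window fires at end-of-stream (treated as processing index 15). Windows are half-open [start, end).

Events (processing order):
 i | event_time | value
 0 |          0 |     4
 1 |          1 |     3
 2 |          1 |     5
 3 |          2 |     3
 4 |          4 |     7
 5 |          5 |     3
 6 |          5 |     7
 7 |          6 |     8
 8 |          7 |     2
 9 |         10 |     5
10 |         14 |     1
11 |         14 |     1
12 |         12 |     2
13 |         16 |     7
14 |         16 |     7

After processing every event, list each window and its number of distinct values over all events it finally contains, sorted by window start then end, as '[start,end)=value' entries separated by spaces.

[0,2)=3 [2,4)=1 [4,6)=2 [6,8)=2 [10,12)=1 [12,14)=1 [14,16)=1 [16,18)=1

i=0 t=0 v=4: → [0,2); WM=−∞
i=1 t=1 v=3: → [0,2); WM=−∞
i=2 t=1 v=5: → [0,2); WM=−∞
i=3 t=2 v=3: → [2,4); WM=0
i=4 t=4 v=7: → [4,6); WM=0
i=5 t=5 v=3: → [4,6); WM=0
i=6 t=5 v=7: → [4,6); WM=0
i=7 t=6 v=8: → [6,8); WM=4; [0,2) fires=3 [2,4) fires=1
i=8 t=7 v=2: → [6,8); WM=4
i=9 t=10 v=5: → [10,12); WM=4
i=10 t=14 v=1: → [14,16); WM=4
i=11 t=14 v=1: → [14,16); WM=12; [4,6) fires=2 [6,8) fires=2 [10,12) fires=1
i=12 t=12 v=2: → [12,14); WM=12
i=13 t=16 v=7: → [16,18); WM=12
i=14 t=16 v=7: → [16,18); WM=12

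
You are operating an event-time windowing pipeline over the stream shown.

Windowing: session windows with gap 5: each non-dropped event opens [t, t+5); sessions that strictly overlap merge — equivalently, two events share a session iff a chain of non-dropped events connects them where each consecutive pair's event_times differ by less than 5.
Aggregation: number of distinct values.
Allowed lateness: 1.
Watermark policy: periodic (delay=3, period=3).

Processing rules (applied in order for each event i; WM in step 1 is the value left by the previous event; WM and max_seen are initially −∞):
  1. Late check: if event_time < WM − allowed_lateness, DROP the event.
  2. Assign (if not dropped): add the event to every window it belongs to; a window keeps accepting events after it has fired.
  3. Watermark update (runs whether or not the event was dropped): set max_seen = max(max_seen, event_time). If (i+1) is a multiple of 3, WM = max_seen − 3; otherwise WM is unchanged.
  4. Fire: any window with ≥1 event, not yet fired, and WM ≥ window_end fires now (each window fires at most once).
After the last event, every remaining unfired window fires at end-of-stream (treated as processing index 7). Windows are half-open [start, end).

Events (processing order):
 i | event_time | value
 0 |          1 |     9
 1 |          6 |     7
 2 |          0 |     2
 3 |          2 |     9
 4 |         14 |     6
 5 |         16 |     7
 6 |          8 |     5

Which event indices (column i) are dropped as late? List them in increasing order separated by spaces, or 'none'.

6

i=0 t=1 v=9: → [1,6); WM=−∞
i=1 t=6 v=7: → [6,11); WM=−∞
i=2 t=0 v=2: → [0,6); WM=3
i=3 t=2 v=9: → [0,11); WM=3
i=4 t=14 v=6: → [14,19); WM=3
i=5 t=16 v=7: → [14,21); WM=13
i=6 t=8 v=5: DROP (t<13-1); WM=13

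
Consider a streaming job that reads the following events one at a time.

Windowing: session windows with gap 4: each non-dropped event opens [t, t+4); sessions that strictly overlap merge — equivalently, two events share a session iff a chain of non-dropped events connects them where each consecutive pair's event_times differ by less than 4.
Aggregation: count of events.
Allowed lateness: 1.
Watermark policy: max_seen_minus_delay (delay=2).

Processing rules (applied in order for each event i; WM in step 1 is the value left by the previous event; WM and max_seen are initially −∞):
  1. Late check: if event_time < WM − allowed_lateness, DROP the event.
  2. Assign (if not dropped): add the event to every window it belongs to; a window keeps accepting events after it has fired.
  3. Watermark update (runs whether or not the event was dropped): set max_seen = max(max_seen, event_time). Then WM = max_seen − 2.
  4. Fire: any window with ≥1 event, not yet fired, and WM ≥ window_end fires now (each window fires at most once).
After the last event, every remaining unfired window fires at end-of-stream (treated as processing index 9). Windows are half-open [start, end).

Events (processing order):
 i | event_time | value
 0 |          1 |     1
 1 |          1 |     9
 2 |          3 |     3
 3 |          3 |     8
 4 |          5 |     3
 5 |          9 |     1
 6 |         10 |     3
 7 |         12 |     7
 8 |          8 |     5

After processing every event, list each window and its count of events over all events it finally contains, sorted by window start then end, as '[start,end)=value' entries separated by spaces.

[1,9)=5 [9,16)=3

i=0 t=1 v=1: → [1,5); WM=-1
i=1 t=1 v=9: → [1,5); WM=-1
i=2 t=3 v=3: → [1,7); WM=1
i=3 t=3 v=8: → [1,7); WM=1
i=4 t=5 v=3: → [1,9); WM=3
i=5 t=9 v=1: → [9,13); WM=7
i=6 t=10 v=3: → [9,14); WM=8
i=7 t=12 v=7: → [9,16); WM=10
i=8 t=8 v=5: DROP (t<10-1); WM=10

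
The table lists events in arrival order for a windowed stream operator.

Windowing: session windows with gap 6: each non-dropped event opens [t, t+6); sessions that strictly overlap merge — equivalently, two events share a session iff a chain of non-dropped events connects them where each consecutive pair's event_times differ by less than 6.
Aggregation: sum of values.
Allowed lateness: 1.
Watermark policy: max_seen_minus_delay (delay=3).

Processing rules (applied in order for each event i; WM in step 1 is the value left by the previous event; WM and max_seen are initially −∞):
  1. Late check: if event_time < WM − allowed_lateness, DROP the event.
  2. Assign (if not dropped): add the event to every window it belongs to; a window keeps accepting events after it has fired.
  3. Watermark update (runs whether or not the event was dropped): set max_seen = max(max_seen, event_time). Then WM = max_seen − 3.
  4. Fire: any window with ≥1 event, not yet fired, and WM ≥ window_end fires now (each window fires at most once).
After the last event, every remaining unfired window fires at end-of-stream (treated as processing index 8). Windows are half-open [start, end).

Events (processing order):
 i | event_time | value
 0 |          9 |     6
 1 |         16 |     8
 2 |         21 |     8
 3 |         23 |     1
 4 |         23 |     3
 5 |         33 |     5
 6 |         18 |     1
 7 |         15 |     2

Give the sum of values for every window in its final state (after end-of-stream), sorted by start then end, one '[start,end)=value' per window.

i=0 t=9 v=6: → [9,15); WM=6
i=1 t=16 v=8: → [16,22); WM=13
i=2 t=21 v=8: → [16,27); WM=18
i=3 t=23 v=1: → [16,29); WM=20
i=4 t=23 v=3: → [16,29); WM=20
i=5 t=33 v=5: → [33,39); WM=30
i=6 t=18 v=1: DROP (t<30-1); WM=30
i=7 t=15 v=2: DROP (t<30-1); WM=30

[9,15)=6 [16,29)=20 [33,39)=5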